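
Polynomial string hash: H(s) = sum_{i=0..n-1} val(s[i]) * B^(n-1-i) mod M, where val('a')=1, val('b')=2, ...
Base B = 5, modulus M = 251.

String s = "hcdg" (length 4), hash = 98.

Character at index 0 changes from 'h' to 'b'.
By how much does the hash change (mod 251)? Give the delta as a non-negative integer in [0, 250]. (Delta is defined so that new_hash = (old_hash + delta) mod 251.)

Delta formula: (val(new) - val(old)) * B^(n-1-k) mod M
  val('b') - val('h') = 2 - 8 = -6
  B^(n-1-k) = 5^3 mod 251 = 125
  Delta = -6 * 125 mod 251 = 3

Answer: 3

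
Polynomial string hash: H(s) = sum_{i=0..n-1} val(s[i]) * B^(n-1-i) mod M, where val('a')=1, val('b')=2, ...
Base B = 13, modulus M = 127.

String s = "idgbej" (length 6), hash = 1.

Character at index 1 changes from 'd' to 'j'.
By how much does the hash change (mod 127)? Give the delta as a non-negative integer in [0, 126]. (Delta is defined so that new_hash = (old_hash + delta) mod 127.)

Delta formula: (val(new) - val(old)) * B^(n-1-k) mod M
  val('j') - val('d') = 10 - 4 = 6
  B^(n-1-k) = 13^4 mod 127 = 113
  Delta = 6 * 113 mod 127 = 43

Answer: 43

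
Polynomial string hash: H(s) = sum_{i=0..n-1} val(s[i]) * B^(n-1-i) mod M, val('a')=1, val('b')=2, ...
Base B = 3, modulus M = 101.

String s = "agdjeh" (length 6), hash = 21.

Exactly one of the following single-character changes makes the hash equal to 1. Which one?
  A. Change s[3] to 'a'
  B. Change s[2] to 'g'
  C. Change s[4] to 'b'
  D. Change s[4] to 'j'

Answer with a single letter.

Option A: s[3]='j'->'a', delta=(1-10)*3^2 mod 101 = 20, hash=21+20 mod 101 = 41
Option B: s[2]='d'->'g', delta=(7-4)*3^3 mod 101 = 81, hash=21+81 mod 101 = 1 <-- target
Option C: s[4]='e'->'b', delta=(2-5)*3^1 mod 101 = 92, hash=21+92 mod 101 = 12
Option D: s[4]='e'->'j', delta=(10-5)*3^1 mod 101 = 15, hash=21+15 mod 101 = 36

Answer: B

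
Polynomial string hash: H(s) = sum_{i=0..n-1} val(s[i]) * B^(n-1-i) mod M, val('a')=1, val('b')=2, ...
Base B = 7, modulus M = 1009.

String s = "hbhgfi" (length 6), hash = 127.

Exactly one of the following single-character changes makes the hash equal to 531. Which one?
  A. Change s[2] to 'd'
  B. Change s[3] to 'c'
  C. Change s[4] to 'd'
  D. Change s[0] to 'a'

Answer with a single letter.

Answer: D

Derivation:
Option A: s[2]='h'->'d', delta=(4-8)*7^3 mod 1009 = 646, hash=127+646 mod 1009 = 773
Option B: s[3]='g'->'c', delta=(3-7)*7^2 mod 1009 = 813, hash=127+813 mod 1009 = 940
Option C: s[4]='f'->'d', delta=(4-6)*7^1 mod 1009 = 995, hash=127+995 mod 1009 = 113
Option D: s[0]='h'->'a', delta=(1-8)*7^5 mod 1009 = 404, hash=127+404 mod 1009 = 531 <-- target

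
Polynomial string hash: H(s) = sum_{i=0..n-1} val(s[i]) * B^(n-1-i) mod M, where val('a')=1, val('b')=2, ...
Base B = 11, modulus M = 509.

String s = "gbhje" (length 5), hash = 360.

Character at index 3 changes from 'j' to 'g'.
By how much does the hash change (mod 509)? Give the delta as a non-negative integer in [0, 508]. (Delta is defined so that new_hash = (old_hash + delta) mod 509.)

Delta formula: (val(new) - val(old)) * B^(n-1-k) mod M
  val('g') - val('j') = 7 - 10 = -3
  B^(n-1-k) = 11^1 mod 509 = 11
  Delta = -3 * 11 mod 509 = 476

Answer: 476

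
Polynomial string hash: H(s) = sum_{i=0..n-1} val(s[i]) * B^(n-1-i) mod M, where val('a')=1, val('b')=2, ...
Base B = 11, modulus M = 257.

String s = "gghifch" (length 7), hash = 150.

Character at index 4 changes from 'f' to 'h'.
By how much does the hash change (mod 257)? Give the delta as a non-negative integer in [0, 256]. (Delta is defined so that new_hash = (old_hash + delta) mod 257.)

Delta formula: (val(new) - val(old)) * B^(n-1-k) mod M
  val('h') - val('f') = 8 - 6 = 2
  B^(n-1-k) = 11^2 mod 257 = 121
  Delta = 2 * 121 mod 257 = 242

Answer: 242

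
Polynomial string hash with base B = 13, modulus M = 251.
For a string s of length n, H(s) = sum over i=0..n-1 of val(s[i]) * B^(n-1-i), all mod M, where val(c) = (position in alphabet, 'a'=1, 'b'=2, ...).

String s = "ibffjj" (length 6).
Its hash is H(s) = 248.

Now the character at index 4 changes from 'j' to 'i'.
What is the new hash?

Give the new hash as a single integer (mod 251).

val('j') = 10, val('i') = 9
Position k = 4, exponent = n-1-k = 1
B^1 mod M = 13^1 mod 251 = 13
Delta = (9 - 10) * 13 mod 251 = 238
New hash = (248 + 238) mod 251 = 235

Answer: 235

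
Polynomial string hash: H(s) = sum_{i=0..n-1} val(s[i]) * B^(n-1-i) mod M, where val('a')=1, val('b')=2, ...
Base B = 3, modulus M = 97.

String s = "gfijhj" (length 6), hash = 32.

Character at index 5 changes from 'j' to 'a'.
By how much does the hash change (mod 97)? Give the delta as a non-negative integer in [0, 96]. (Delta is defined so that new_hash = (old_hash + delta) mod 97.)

Answer: 88

Derivation:
Delta formula: (val(new) - val(old)) * B^(n-1-k) mod M
  val('a') - val('j') = 1 - 10 = -9
  B^(n-1-k) = 3^0 mod 97 = 1
  Delta = -9 * 1 mod 97 = 88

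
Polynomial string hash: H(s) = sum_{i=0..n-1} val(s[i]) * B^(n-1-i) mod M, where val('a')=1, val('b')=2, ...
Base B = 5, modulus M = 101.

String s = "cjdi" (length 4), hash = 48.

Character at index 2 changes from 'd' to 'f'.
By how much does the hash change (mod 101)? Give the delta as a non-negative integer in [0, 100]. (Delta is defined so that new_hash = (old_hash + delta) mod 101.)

Delta formula: (val(new) - val(old)) * B^(n-1-k) mod M
  val('f') - val('d') = 6 - 4 = 2
  B^(n-1-k) = 5^1 mod 101 = 5
  Delta = 2 * 5 mod 101 = 10

Answer: 10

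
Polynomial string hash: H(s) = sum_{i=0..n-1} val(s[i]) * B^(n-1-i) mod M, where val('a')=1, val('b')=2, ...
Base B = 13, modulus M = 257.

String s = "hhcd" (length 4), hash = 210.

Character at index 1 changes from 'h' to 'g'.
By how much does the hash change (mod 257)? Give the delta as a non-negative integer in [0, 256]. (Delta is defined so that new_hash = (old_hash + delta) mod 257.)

Answer: 88

Derivation:
Delta formula: (val(new) - val(old)) * B^(n-1-k) mod M
  val('g') - val('h') = 7 - 8 = -1
  B^(n-1-k) = 13^2 mod 257 = 169
  Delta = -1 * 169 mod 257 = 88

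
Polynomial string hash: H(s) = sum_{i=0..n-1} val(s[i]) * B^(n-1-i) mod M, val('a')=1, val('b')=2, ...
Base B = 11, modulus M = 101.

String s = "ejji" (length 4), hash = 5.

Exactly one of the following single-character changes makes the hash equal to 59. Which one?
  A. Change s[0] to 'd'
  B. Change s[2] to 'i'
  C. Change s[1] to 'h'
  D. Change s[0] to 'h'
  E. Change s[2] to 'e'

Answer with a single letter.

Answer: D

Derivation:
Option A: s[0]='e'->'d', delta=(4-5)*11^3 mod 101 = 83, hash=5+83 mod 101 = 88
Option B: s[2]='j'->'i', delta=(9-10)*11^1 mod 101 = 90, hash=5+90 mod 101 = 95
Option C: s[1]='j'->'h', delta=(8-10)*11^2 mod 101 = 61, hash=5+61 mod 101 = 66
Option D: s[0]='e'->'h', delta=(8-5)*11^3 mod 101 = 54, hash=5+54 mod 101 = 59 <-- target
Option E: s[2]='j'->'e', delta=(5-10)*11^1 mod 101 = 46, hash=5+46 mod 101 = 51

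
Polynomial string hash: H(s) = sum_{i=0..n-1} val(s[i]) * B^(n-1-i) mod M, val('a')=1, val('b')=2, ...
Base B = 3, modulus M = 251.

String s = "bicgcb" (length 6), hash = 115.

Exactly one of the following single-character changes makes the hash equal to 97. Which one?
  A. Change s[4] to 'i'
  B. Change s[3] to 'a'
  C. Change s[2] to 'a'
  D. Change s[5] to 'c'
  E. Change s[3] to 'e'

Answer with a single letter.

Option A: s[4]='c'->'i', delta=(9-3)*3^1 mod 251 = 18, hash=115+18 mod 251 = 133
Option B: s[3]='g'->'a', delta=(1-7)*3^2 mod 251 = 197, hash=115+197 mod 251 = 61
Option C: s[2]='c'->'a', delta=(1-3)*3^3 mod 251 = 197, hash=115+197 mod 251 = 61
Option D: s[5]='b'->'c', delta=(3-2)*3^0 mod 251 = 1, hash=115+1 mod 251 = 116
Option E: s[3]='g'->'e', delta=(5-7)*3^2 mod 251 = 233, hash=115+233 mod 251 = 97 <-- target

Answer: E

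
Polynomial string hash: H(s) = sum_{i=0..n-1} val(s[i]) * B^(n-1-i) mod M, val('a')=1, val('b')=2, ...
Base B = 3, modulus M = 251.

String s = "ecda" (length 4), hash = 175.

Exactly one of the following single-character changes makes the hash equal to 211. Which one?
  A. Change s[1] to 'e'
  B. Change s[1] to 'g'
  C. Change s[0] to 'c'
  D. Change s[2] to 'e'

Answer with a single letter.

Option A: s[1]='c'->'e', delta=(5-3)*3^2 mod 251 = 18, hash=175+18 mod 251 = 193
Option B: s[1]='c'->'g', delta=(7-3)*3^2 mod 251 = 36, hash=175+36 mod 251 = 211 <-- target
Option C: s[0]='e'->'c', delta=(3-5)*3^3 mod 251 = 197, hash=175+197 mod 251 = 121
Option D: s[2]='d'->'e', delta=(5-4)*3^1 mod 251 = 3, hash=175+3 mod 251 = 178

Answer: B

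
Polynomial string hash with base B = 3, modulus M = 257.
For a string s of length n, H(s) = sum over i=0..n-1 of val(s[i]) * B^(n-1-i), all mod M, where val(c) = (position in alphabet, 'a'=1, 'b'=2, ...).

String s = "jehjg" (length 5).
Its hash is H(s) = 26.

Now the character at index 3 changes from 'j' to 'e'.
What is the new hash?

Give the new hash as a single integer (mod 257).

val('j') = 10, val('e') = 5
Position k = 3, exponent = n-1-k = 1
B^1 mod M = 3^1 mod 257 = 3
Delta = (5 - 10) * 3 mod 257 = 242
New hash = (26 + 242) mod 257 = 11

Answer: 11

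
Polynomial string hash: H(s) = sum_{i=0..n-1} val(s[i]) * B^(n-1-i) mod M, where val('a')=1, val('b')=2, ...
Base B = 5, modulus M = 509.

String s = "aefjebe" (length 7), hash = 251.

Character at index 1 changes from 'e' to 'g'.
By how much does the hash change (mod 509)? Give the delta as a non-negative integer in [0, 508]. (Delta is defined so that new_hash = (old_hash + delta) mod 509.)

Answer: 142

Derivation:
Delta formula: (val(new) - val(old)) * B^(n-1-k) mod M
  val('g') - val('e') = 7 - 5 = 2
  B^(n-1-k) = 5^5 mod 509 = 71
  Delta = 2 * 71 mod 509 = 142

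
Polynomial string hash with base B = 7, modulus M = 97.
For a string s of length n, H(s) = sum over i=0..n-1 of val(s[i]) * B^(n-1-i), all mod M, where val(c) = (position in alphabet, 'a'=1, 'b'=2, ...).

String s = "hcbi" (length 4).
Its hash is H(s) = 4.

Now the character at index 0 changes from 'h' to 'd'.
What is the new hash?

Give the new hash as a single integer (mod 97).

val('h') = 8, val('d') = 4
Position k = 0, exponent = n-1-k = 3
B^3 mod M = 7^3 mod 97 = 52
Delta = (4 - 8) * 52 mod 97 = 83
New hash = (4 + 83) mod 97 = 87

Answer: 87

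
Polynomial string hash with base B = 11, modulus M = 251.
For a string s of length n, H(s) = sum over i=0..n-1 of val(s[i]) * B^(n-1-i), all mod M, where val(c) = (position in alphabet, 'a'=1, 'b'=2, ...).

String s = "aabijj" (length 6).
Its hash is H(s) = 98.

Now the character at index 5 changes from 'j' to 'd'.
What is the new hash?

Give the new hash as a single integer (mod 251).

val('j') = 10, val('d') = 4
Position k = 5, exponent = n-1-k = 0
B^0 mod M = 11^0 mod 251 = 1
Delta = (4 - 10) * 1 mod 251 = 245
New hash = (98 + 245) mod 251 = 92

Answer: 92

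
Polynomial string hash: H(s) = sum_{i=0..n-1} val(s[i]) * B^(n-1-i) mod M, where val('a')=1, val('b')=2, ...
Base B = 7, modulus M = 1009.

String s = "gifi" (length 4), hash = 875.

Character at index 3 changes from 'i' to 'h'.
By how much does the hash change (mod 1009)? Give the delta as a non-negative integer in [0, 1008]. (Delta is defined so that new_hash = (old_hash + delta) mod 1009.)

Delta formula: (val(new) - val(old)) * B^(n-1-k) mod M
  val('h') - val('i') = 8 - 9 = -1
  B^(n-1-k) = 7^0 mod 1009 = 1
  Delta = -1 * 1 mod 1009 = 1008

Answer: 1008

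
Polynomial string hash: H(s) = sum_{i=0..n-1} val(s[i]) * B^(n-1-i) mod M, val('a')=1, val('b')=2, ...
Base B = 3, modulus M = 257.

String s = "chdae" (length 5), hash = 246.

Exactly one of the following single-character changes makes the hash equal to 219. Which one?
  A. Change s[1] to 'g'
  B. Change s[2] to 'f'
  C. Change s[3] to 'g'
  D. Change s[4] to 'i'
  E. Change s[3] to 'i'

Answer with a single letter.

Answer: A

Derivation:
Option A: s[1]='h'->'g', delta=(7-8)*3^3 mod 257 = 230, hash=246+230 mod 257 = 219 <-- target
Option B: s[2]='d'->'f', delta=(6-4)*3^2 mod 257 = 18, hash=246+18 mod 257 = 7
Option C: s[3]='a'->'g', delta=(7-1)*3^1 mod 257 = 18, hash=246+18 mod 257 = 7
Option D: s[4]='e'->'i', delta=(9-5)*3^0 mod 257 = 4, hash=246+4 mod 257 = 250
Option E: s[3]='a'->'i', delta=(9-1)*3^1 mod 257 = 24, hash=246+24 mod 257 = 13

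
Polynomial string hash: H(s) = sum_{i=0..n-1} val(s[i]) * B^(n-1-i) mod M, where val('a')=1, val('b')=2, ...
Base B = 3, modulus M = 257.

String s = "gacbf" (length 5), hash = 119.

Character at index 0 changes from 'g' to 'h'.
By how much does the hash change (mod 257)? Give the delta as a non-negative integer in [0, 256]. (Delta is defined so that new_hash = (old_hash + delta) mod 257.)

Delta formula: (val(new) - val(old)) * B^(n-1-k) mod M
  val('h') - val('g') = 8 - 7 = 1
  B^(n-1-k) = 3^4 mod 257 = 81
  Delta = 1 * 81 mod 257 = 81

Answer: 81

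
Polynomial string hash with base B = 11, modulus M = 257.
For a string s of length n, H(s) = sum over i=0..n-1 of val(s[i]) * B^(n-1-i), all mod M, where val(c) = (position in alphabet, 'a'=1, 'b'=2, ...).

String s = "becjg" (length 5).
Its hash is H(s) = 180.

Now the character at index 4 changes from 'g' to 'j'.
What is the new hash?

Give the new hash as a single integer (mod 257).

Answer: 183

Derivation:
val('g') = 7, val('j') = 10
Position k = 4, exponent = n-1-k = 0
B^0 mod M = 11^0 mod 257 = 1
Delta = (10 - 7) * 1 mod 257 = 3
New hash = (180 + 3) mod 257 = 183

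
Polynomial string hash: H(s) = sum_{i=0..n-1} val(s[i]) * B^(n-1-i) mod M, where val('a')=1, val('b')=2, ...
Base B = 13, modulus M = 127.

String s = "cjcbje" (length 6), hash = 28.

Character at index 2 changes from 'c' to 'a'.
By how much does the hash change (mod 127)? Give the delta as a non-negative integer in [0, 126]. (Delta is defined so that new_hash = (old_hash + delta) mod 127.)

Delta formula: (val(new) - val(old)) * B^(n-1-k) mod M
  val('a') - val('c') = 1 - 3 = -2
  B^(n-1-k) = 13^3 mod 127 = 38
  Delta = -2 * 38 mod 127 = 51

Answer: 51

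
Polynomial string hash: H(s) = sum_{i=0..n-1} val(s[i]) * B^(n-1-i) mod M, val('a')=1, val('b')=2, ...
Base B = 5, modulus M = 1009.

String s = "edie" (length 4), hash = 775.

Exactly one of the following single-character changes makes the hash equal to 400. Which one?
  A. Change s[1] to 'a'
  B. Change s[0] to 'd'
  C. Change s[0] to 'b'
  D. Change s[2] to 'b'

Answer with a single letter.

Option A: s[1]='d'->'a', delta=(1-4)*5^2 mod 1009 = 934, hash=775+934 mod 1009 = 700
Option B: s[0]='e'->'d', delta=(4-5)*5^3 mod 1009 = 884, hash=775+884 mod 1009 = 650
Option C: s[0]='e'->'b', delta=(2-5)*5^3 mod 1009 = 634, hash=775+634 mod 1009 = 400 <-- target
Option D: s[2]='i'->'b', delta=(2-9)*5^1 mod 1009 = 974, hash=775+974 mod 1009 = 740

Answer: C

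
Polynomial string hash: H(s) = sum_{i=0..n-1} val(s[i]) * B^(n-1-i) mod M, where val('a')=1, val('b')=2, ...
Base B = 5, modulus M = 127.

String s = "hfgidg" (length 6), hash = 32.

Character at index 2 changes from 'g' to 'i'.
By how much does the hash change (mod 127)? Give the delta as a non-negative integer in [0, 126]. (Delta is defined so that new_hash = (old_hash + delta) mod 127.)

Answer: 123

Derivation:
Delta formula: (val(new) - val(old)) * B^(n-1-k) mod M
  val('i') - val('g') = 9 - 7 = 2
  B^(n-1-k) = 5^3 mod 127 = 125
  Delta = 2 * 125 mod 127 = 123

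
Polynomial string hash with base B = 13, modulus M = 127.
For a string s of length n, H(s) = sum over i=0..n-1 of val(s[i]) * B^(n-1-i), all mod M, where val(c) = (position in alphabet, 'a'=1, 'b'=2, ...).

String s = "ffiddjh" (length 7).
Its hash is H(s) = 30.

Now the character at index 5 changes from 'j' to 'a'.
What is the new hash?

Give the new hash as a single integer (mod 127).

Answer: 40

Derivation:
val('j') = 10, val('a') = 1
Position k = 5, exponent = n-1-k = 1
B^1 mod M = 13^1 mod 127 = 13
Delta = (1 - 10) * 13 mod 127 = 10
New hash = (30 + 10) mod 127 = 40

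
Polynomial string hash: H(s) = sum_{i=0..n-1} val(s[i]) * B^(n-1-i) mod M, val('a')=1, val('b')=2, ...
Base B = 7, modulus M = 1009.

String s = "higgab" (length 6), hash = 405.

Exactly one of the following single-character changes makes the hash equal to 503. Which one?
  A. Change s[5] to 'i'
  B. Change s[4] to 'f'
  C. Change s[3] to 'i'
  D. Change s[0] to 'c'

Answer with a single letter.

Answer: C

Derivation:
Option A: s[5]='b'->'i', delta=(9-2)*7^0 mod 1009 = 7, hash=405+7 mod 1009 = 412
Option B: s[4]='a'->'f', delta=(6-1)*7^1 mod 1009 = 35, hash=405+35 mod 1009 = 440
Option C: s[3]='g'->'i', delta=(9-7)*7^2 mod 1009 = 98, hash=405+98 mod 1009 = 503 <-- target
Option D: s[0]='h'->'c', delta=(3-8)*7^5 mod 1009 = 721, hash=405+721 mod 1009 = 117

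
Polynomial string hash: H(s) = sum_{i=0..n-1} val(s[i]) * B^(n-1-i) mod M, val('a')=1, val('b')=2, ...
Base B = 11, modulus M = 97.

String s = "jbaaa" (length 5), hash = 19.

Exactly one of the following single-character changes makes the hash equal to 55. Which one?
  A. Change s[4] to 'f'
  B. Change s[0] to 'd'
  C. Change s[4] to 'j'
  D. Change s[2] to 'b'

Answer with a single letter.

Answer: B

Derivation:
Option A: s[4]='a'->'f', delta=(6-1)*11^0 mod 97 = 5, hash=19+5 mod 97 = 24
Option B: s[0]='j'->'d', delta=(4-10)*11^4 mod 97 = 36, hash=19+36 mod 97 = 55 <-- target
Option C: s[4]='a'->'j', delta=(10-1)*11^0 mod 97 = 9, hash=19+9 mod 97 = 28
Option D: s[2]='a'->'b', delta=(2-1)*11^2 mod 97 = 24, hash=19+24 mod 97 = 43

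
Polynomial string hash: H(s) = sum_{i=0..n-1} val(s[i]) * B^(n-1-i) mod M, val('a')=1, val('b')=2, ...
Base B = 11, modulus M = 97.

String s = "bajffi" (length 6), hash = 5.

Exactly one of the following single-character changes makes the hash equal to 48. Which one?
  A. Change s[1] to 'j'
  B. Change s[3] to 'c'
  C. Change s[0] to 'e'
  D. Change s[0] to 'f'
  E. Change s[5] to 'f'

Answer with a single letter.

Answer: A

Derivation:
Option A: s[1]='a'->'j', delta=(10-1)*11^4 mod 97 = 43, hash=5+43 mod 97 = 48 <-- target
Option B: s[3]='f'->'c', delta=(3-6)*11^2 mod 97 = 25, hash=5+25 mod 97 = 30
Option C: s[0]='b'->'e', delta=(5-2)*11^5 mod 97 = 93, hash=5+93 mod 97 = 1
Option D: s[0]='b'->'f', delta=(6-2)*11^5 mod 97 = 27, hash=5+27 mod 97 = 32
Option E: s[5]='i'->'f', delta=(6-9)*11^0 mod 97 = 94, hash=5+94 mod 97 = 2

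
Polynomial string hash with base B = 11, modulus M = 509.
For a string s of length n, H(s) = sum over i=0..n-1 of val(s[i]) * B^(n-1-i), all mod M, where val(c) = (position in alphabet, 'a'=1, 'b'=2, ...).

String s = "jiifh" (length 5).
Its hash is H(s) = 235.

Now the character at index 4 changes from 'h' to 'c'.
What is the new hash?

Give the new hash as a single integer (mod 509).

val('h') = 8, val('c') = 3
Position k = 4, exponent = n-1-k = 0
B^0 mod M = 11^0 mod 509 = 1
Delta = (3 - 8) * 1 mod 509 = 504
New hash = (235 + 504) mod 509 = 230

Answer: 230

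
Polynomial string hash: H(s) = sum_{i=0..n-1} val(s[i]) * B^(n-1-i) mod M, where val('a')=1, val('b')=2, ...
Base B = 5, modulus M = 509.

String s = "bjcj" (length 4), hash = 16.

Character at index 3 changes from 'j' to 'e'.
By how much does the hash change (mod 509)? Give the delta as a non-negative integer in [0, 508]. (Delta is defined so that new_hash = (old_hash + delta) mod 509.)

Answer: 504

Derivation:
Delta formula: (val(new) - val(old)) * B^(n-1-k) mod M
  val('e') - val('j') = 5 - 10 = -5
  B^(n-1-k) = 5^0 mod 509 = 1
  Delta = -5 * 1 mod 509 = 504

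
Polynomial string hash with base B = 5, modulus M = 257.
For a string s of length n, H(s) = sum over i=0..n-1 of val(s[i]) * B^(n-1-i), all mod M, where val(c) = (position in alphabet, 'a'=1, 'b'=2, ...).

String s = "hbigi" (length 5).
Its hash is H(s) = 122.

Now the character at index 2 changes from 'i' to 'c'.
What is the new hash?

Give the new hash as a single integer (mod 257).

Answer: 229

Derivation:
val('i') = 9, val('c') = 3
Position k = 2, exponent = n-1-k = 2
B^2 mod M = 5^2 mod 257 = 25
Delta = (3 - 9) * 25 mod 257 = 107
New hash = (122 + 107) mod 257 = 229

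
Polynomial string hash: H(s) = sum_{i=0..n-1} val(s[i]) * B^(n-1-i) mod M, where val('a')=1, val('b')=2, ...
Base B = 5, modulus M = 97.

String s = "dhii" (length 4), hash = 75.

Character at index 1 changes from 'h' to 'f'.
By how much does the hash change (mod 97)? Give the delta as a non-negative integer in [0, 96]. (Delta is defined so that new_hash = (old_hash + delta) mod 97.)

Answer: 47

Derivation:
Delta formula: (val(new) - val(old)) * B^(n-1-k) mod M
  val('f') - val('h') = 6 - 8 = -2
  B^(n-1-k) = 5^2 mod 97 = 25
  Delta = -2 * 25 mod 97 = 47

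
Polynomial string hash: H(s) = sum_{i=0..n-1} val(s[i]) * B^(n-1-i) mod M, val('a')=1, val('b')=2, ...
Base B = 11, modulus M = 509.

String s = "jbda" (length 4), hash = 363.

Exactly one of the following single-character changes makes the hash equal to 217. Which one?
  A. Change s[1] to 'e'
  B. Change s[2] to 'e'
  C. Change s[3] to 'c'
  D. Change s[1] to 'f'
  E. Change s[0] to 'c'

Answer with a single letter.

Answer: A

Derivation:
Option A: s[1]='b'->'e', delta=(5-2)*11^2 mod 509 = 363, hash=363+363 mod 509 = 217 <-- target
Option B: s[2]='d'->'e', delta=(5-4)*11^1 mod 509 = 11, hash=363+11 mod 509 = 374
Option C: s[3]='a'->'c', delta=(3-1)*11^0 mod 509 = 2, hash=363+2 mod 509 = 365
Option D: s[1]='b'->'f', delta=(6-2)*11^2 mod 509 = 484, hash=363+484 mod 509 = 338
Option E: s[0]='j'->'c', delta=(3-10)*11^3 mod 509 = 354, hash=363+354 mod 509 = 208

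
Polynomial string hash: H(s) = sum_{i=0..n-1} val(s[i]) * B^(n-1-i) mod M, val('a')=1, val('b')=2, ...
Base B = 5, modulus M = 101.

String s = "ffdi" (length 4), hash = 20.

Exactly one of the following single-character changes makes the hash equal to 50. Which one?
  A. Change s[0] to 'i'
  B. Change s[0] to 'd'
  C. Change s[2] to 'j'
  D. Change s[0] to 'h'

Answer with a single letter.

Option A: s[0]='f'->'i', delta=(9-6)*5^3 mod 101 = 72, hash=20+72 mod 101 = 92
Option B: s[0]='f'->'d', delta=(4-6)*5^3 mod 101 = 53, hash=20+53 mod 101 = 73
Option C: s[2]='d'->'j', delta=(10-4)*5^1 mod 101 = 30, hash=20+30 mod 101 = 50 <-- target
Option D: s[0]='f'->'h', delta=(8-6)*5^3 mod 101 = 48, hash=20+48 mod 101 = 68

Answer: C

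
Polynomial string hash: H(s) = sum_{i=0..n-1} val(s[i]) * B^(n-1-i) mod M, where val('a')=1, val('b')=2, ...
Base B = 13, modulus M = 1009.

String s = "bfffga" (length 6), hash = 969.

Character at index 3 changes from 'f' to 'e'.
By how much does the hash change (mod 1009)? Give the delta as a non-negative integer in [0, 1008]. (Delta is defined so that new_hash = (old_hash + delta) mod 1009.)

Delta formula: (val(new) - val(old)) * B^(n-1-k) mod M
  val('e') - val('f') = 5 - 6 = -1
  B^(n-1-k) = 13^2 mod 1009 = 169
  Delta = -1 * 169 mod 1009 = 840

Answer: 840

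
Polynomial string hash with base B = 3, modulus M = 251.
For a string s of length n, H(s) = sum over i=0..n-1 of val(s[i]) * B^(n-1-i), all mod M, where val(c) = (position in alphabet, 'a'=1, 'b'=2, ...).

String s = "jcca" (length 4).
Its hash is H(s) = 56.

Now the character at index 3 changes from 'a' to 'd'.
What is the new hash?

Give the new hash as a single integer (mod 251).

val('a') = 1, val('d') = 4
Position k = 3, exponent = n-1-k = 0
B^0 mod M = 3^0 mod 251 = 1
Delta = (4 - 1) * 1 mod 251 = 3
New hash = (56 + 3) mod 251 = 59

Answer: 59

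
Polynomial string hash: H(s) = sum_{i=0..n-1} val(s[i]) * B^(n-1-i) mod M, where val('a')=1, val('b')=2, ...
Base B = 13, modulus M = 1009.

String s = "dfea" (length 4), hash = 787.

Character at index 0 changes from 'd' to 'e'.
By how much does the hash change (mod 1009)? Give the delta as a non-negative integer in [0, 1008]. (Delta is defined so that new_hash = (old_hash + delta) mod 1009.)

Answer: 179

Derivation:
Delta formula: (val(new) - val(old)) * B^(n-1-k) mod M
  val('e') - val('d') = 5 - 4 = 1
  B^(n-1-k) = 13^3 mod 1009 = 179
  Delta = 1 * 179 mod 1009 = 179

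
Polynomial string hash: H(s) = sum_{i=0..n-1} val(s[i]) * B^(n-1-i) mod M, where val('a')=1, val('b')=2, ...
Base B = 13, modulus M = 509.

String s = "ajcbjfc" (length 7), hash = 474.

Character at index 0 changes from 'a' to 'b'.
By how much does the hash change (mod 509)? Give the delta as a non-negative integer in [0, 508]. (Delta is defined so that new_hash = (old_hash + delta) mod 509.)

Answer: 471

Derivation:
Delta formula: (val(new) - val(old)) * B^(n-1-k) mod M
  val('b') - val('a') = 2 - 1 = 1
  B^(n-1-k) = 13^6 mod 509 = 471
  Delta = 1 * 471 mod 509 = 471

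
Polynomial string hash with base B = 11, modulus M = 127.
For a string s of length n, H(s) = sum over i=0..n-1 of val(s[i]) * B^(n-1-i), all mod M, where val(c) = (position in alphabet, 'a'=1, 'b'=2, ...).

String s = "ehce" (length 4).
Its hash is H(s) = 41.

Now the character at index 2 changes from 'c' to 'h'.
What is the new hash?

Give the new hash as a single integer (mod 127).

val('c') = 3, val('h') = 8
Position k = 2, exponent = n-1-k = 1
B^1 mod M = 11^1 mod 127 = 11
Delta = (8 - 3) * 11 mod 127 = 55
New hash = (41 + 55) mod 127 = 96

Answer: 96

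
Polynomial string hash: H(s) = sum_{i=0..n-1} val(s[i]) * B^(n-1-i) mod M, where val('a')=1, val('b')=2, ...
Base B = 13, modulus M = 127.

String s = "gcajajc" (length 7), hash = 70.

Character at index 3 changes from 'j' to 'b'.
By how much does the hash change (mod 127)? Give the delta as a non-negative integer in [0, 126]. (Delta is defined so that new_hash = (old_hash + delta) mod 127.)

Delta formula: (val(new) - val(old)) * B^(n-1-k) mod M
  val('b') - val('j') = 2 - 10 = -8
  B^(n-1-k) = 13^3 mod 127 = 38
  Delta = -8 * 38 mod 127 = 77

Answer: 77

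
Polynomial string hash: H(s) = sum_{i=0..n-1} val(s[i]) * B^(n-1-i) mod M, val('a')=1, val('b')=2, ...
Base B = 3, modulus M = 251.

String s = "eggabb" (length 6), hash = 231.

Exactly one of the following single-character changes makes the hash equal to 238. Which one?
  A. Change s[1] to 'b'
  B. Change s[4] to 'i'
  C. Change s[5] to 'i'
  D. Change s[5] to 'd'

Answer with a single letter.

Option A: s[1]='g'->'b', delta=(2-7)*3^4 mod 251 = 97, hash=231+97 mod 251 = 77
Option B: s[4]='b'->'i', delta=(9-2)*3^1 mod 251 = 21, hash=231+21 mod 251 = 1
Option C: s[5]='b'->'i', delta=(9-2)*3^0 mod 251 = 7, hash=231+7 mod 251 = 238 <-- target
Option D: s[5]='b'->'d', delta=(4-2)*3^0 mod 251 = 2, hash=231+2 mod 251 = 233

Answer: C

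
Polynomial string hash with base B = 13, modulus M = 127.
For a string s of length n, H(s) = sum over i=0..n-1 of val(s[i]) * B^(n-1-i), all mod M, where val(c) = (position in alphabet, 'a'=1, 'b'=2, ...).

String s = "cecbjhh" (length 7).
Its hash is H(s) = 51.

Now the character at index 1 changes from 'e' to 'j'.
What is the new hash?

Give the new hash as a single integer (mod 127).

val('e') = 5, val('j') = 10
Position k = 1, exponent = n-1-k = 5
B^5 mod M = 13^5 mod 127 = 72
Delta = (10 - 5) * 72 mod 127 = 106
New hash = (51 + 106) mod 127 = 30

Answer: 30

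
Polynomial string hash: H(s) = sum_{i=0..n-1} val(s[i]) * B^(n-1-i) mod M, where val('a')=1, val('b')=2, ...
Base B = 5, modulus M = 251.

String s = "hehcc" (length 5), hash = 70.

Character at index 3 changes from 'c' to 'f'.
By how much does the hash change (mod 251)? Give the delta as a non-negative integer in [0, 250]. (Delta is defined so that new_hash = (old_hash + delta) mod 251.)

Delta formula: (val(new) - val(old)) * B^(n-1-k) mod M
  val('f') - val('c') = 6 - 3 = 3
  B^(n-1-k) = 5^1 mod 251 = 5
  Delta = 3 * 5 mod 251 = 15

Answer: 15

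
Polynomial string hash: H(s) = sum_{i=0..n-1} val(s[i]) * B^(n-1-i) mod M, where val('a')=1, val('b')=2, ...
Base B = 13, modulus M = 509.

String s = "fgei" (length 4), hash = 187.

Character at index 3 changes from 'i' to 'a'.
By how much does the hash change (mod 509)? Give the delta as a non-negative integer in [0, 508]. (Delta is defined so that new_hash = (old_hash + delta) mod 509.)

Answer: 501

Derivation:
Delta formula: (val(new) - val(old)) * B^(n-1-k) mod M
  val('a') - val('i') = 1 - 9 = -8
  B^(n-1-k) = 13^0 mod 509 = 1
  Delta = -8 * 1 mod 509 = 501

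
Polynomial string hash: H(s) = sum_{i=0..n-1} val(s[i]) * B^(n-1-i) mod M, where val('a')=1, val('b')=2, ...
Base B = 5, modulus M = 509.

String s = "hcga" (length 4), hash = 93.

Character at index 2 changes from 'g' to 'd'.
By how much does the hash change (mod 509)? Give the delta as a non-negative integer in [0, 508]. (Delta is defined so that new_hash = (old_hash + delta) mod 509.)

Answer: 494

Derivation:
Delta formula: (val(new) - val(old)) * B^(n-1-k) mod M
  val('d') - val('g') = 4 - 7 = -3
  B^(n-1-k) = 5^1 mod 509 = 5
  Delta = -3 * 5 mod 509 = 494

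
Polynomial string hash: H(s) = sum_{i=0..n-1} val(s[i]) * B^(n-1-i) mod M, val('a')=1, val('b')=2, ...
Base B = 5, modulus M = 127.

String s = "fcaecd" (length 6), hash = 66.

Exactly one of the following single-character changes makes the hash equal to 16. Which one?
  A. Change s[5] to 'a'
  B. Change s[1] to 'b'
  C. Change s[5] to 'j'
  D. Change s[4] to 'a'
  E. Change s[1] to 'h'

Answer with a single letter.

Option A: s[5]='d'->'a', delta=(1-4)*5^0 mod 127 = 124, hash=66+124 mod 127 = 63
Option B: s[1]='c'->'b', delta=(2-3)*5^4 mod 127 = 10, hash=66+10 mod 127 = 76
Option C: s[5]='d'->'j', delta=(10-4)*5^0 mod 127 = 6, hash=66+6 mod 127 = 72
Option D: s[4]='c'->'a', delta=(1-3)*5^1 mod 127 = 117, hash=66+117 mod 127 = 56
Option E: s[1]='c'->'h', delta=(8-3)*5^4 mod 127 = 77, hash=66+77 mod 127 = 16 <-- target

Answer: E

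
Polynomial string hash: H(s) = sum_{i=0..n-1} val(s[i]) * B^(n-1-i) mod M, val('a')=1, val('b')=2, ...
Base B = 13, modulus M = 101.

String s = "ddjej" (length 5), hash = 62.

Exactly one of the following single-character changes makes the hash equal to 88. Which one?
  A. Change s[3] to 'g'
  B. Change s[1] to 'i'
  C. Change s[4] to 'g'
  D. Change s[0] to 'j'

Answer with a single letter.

Option A: s[3]='e'->'g', delta=(7-5)*13^1 mod 101 = 26, hash=62+26 mod 101 = 88 <-- target
Option B: s[1]='d'->'i', delta=(9-4)*13^3 mod 101 = 77, hash=62+77 mod 101 = 38
Option C: s[4]='j'->'g', delta=(7-10)*13^0 mod 101 = 98, hash=62+98 mod 101 = 59
Option D: s[0]='d'->'j', delta=(10-4)*13^4 mod 101 = 70, hash=62+70 mod 101 = 31

Answer: A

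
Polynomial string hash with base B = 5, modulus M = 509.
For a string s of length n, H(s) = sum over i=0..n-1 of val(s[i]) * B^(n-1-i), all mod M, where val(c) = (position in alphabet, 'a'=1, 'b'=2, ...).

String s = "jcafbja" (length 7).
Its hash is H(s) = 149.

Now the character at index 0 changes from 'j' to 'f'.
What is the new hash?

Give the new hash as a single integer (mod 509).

Answer: 256

Derivation:
val('j') = 10, val('f') = 6
Position k = 0, exponent = n-1-k = 6
B^6 mod M = 5^6 mod 509 = 355
Delta = (6 - 10) * 355 mod 509 = 107
New hash = (149 + 107) mod 509 = 256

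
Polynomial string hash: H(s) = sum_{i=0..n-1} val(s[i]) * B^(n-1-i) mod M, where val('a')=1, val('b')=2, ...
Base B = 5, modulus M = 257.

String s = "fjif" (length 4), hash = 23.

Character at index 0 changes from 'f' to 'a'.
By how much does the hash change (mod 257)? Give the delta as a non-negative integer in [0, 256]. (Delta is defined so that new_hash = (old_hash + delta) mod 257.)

Delta formula: (val(new) - val(old)) * B^(n-1-k) mod M
  val('a') - val('f') = 1 - 6 = -5
  B^(n-1-k) = 5^3 mod 257 = 125
  Delta = -5 * 125 mod 257 = 146

Answer: 146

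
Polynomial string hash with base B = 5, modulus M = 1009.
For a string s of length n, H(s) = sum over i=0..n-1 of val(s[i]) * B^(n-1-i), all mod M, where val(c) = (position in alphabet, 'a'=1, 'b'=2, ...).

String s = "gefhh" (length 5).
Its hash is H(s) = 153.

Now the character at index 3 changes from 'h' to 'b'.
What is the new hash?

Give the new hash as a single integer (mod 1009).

Answer: 123

Derivation:
val('h') = 8, val('b') = 2
Position k = 3, exponent = n-1-k = 1
B^1 mod M = 5^1 mod 1009 = 5
Delta = (2 - 8) * 5 mod 1009 = 979
New hash = (153 + 979) mod 1009 = 123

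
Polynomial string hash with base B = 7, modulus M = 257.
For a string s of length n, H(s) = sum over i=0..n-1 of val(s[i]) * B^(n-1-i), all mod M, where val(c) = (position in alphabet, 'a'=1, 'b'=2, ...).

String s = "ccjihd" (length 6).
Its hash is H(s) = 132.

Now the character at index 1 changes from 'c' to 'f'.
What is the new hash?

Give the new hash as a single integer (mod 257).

val('c') = 3, val('f') = 6
Position k = 1, exponent = n-1-k = 4
B^4 mod M = 7^4 mod 257 = 88
Delta = (6 - 3) * 88 mod 257 = 7
New hash = (132 + 7) mod 257 = 139

Answer: 139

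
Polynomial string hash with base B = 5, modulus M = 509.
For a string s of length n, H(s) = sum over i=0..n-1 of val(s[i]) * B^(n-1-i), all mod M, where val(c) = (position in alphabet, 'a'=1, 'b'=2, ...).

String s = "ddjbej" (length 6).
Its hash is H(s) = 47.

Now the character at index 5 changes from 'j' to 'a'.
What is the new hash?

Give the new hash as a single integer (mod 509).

Answer: 38

Derivation:
val('j') = 10, val('a') = 1
Position k = 5, exponent = n-1-k = 0
B^0 mod M = 5^0 mod 509 = 1
Delta = (1 - 10) * 1 mod 509 = 500
New hash = (47 + 500) mod 509 = 38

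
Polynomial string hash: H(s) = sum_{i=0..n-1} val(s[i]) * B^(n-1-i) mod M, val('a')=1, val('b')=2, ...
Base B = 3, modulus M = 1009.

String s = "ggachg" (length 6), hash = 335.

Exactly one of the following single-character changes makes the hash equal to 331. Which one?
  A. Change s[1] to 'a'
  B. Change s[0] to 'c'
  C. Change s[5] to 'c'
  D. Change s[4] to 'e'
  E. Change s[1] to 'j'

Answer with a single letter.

Option A: s[1]='g'->'a', delta=(1-7)*3^4 mod 1009 = 523, hash=335+523 mod 1009 = 858
Option B: s[0]='g'->'c', delta=(3-7)*3^5 mod 1009 = 37, hash=335+37 mod 1009 = 372
Option C: s[5]='g'->'c', delta=(3-7)*3^0 mod 1009 = 1005, hash=335+1005 mod 1009 = 331 <-- target
Option D: s[4]='h'->'e', delta=(5-8)*3^1 mod 1009 = 1000, hash=335+1000 mod 1009 = 326
Option E: s[1]='g'->'j', delta=(10-7)*3^4 mod 1009 = 243, hash=335+243 mod 1009 = 578

Answer: C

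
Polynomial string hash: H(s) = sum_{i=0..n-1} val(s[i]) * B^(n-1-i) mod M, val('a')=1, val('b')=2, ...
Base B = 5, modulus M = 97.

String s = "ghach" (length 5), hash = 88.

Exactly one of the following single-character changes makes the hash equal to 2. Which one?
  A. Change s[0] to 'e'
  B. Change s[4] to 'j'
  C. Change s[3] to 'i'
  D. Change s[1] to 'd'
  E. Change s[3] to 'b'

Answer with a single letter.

Option A: s[0]='g'->'e', delta=(5-7)*5^4 mod 97 = 11, hash=88+11 mod 97 = 2 <-- target
Option B: s[4]='h'->'j', delta=(10-8)*5^0 mod 97 = 2, hash=88+2 mod 97 = 90
Option C: s[3]='c'->'i', delta=(9-3)*5^1 mod 97 = 30, hash=88+30 mod 97 = 21
Option D: s[1]='h'->'d', delta=(4-8)*5^3 mod 97 = 82, hash=88+82 mod 97 = 73
Option E: s[3]='c'->'b', delta=(2-3)*5^1 mod 97 = 92, hash=88+92 mod 97 = 83

Answer: A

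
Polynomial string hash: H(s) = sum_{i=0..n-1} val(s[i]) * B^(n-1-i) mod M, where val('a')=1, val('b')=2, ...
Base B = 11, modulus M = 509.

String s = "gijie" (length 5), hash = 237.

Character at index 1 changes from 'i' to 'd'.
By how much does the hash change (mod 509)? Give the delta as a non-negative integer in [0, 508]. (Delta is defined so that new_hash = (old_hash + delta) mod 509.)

Answer: 471

Derivation:
Delta formula: (val(new) - val(old)) * B^(n-1-k) mod M
  val('d') - val('i') = 4 - 9 = -5
  B^(n-1-k) = 11^3 mod 509 = 313
  Delta = -5 * 313 mod 509 = 471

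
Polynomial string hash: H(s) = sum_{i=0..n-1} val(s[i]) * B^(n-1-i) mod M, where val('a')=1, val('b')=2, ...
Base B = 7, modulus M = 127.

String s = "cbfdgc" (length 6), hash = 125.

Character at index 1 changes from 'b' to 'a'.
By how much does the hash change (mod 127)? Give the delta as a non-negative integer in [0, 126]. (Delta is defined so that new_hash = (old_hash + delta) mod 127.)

Answer: 12

Derivation:
Delta formula: (val(new) - val(old)) * B^(n-1-k) mod M
  val('a') - val('b') = 1 - 2 = -1
  B^(n-1-k) = 7^4 mod 127 = 115
  Delta = -1 * 115 mod 127 = 12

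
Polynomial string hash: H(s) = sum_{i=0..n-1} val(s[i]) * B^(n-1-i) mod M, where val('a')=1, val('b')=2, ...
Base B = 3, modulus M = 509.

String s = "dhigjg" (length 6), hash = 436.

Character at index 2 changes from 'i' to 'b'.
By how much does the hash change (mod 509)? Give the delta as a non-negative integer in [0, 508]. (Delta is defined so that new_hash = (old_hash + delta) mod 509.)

Delta formula: (val(new) - val(old)) * B^(n-1-k) mod M
  val('b') - val('i') = 2 - 9 = -7
  B^(n-1-k) = 3^3 mod 509 = 27
  Delta = -7 * 27 mod 509 = 320

Answer: 320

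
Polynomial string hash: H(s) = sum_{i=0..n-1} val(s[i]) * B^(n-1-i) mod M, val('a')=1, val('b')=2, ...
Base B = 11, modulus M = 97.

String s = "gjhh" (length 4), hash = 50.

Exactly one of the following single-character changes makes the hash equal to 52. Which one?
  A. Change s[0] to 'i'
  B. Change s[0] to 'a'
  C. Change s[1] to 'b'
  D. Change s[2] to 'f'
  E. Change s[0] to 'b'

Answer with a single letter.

Option A: s[0]='g'->'i', delta=(9-7)*11^3 mod 97 = 43, hash=50+43 mod 97 = 93
Option B: s[0]='g'->'a', delta=(1-7)*11^3 mod 97 = 65, hash=50+65 mod 97 = 18
Option C: s[1]='j'->'b', delta=(2-10)*11^2 mod 97 = 2, hash=50+2 mod 97 = 52 <-- target
Option D: s[2]='h'->'f', delta=(6-8)*11^1 mod 97 = 75, hash=50+75 mod 97 = 28
Option E: s[0]='g'->'b', delta=(2-7)*11^3 mod 97 = 38, hash=50+38 mod 97 = 88

Answer: C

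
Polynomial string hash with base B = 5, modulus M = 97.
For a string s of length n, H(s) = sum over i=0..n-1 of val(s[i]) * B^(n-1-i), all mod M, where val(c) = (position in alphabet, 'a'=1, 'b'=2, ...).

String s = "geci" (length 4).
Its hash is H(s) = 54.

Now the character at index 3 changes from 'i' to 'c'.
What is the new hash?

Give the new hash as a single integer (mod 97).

val('i') = 9, val('c') = 3
Position k = 3, exponent = n-1-k = 0
B^0 mod M = 5^0 mod 97 = 1
Delta = (3 - 9) * 1 mod 97 = 91
New hash = (54 + 91) mod 97 = 48

Answer: 48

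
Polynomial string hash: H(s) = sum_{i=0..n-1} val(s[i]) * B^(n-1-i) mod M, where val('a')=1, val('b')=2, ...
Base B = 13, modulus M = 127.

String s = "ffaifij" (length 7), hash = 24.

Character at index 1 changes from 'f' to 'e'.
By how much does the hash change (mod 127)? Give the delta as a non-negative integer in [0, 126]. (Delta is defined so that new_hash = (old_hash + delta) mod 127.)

Answer: 55

Derivation:
Delta formula: (val(new) - val(old)) * B^(n-1-k) mod M
  val('e') - val('f') = 5 - 6 = -1
  B^(n-1-k) = 13^5 mod 127 = 72
  Delta = -1 * 72 mod 127 = 55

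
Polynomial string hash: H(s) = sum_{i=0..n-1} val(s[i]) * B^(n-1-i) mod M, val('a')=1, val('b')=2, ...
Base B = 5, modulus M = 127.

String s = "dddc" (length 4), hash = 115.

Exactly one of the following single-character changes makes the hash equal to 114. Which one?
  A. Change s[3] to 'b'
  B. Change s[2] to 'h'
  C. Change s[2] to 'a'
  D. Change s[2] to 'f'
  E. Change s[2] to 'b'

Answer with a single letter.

Option A: s[3]='c'->'b', delta=(2-3)*5^0 mod 127 = 126, hash=115+126 mod 127 = 114 <-- target
Option B: s[2]='d'->'h', delta=(8-4)*5^1 mod 127 = 20, hash=115+20 mod 127 = 8
Option C: s[2]='d'->'a', delta=(1-4)*5^1 mod 127 = 112, hash=115+112 mod 127 = 100
Option D: s[2]='d'->'f', delta=(6-4)*5^1 mod 127 = 10, hash=115+10 mod 127 = 125
Option E: s[2]='d'->'b', delta=(2-4)*5^1 mod 127 = 117, hash=115+117 mod 127 = 105

Answer: A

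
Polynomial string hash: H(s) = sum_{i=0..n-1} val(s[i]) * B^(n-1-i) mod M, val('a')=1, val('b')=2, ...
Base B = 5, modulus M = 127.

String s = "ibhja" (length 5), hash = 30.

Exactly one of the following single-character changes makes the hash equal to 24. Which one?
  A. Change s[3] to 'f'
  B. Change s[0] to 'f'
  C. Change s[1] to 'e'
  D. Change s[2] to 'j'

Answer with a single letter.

Option A: s[3]='j'->'f', delta=(6-10)*5^1 mod 127 = 107, hash=30+107 mod 127 = 10
Option B: s[0]='i'->'f', delta=(6-9)*5^4 mod 127 = 30, hash=30+30 mod 127 = 60
Option C: s[1]='b'->'e', delta=(5-2)*5^3 mod 127 = 121, hash=30+121 mod 127 = 24 <-- target
Option D: s[2]='h'->'j', delta=(10-8)*5^2 mod 127 = 50, hash=30+50 mod 127 = 80

Answer: C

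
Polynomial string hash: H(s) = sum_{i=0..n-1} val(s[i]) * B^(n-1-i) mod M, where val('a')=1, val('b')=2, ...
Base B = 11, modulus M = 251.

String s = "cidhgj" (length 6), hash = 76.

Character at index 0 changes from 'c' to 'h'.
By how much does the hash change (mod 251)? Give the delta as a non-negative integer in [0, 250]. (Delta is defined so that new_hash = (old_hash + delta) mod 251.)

Delta formula: (val(new) - val(old)) * B^(n-1-k) mod M
  val('h') - val('c') = 8 - 3 = 5
  B^(n-1-k) = 11^5 mod 251 = 160
  Delta = 5 * 160 mod 251 = 47

Answer: 47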